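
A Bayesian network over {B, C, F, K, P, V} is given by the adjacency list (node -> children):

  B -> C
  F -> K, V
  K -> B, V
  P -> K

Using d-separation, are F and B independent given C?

No

We examine all 2 paths between F and B:
Path 1: F → V ← K → B
  V is a collider here and neither V nor any of its descendants is conditioned on, so the collider stays closed — the path is blocked at V.
Path 2: F → K → B
  K is a chain and K is not conditioned on — no node blocks this path, so it is active.
Because an active path exists, F and B are not d-separated.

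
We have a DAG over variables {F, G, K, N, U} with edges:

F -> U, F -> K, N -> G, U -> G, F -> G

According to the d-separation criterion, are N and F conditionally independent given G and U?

Enumerating the 2 paths from N to F and testing each for blocking by {G, U}:
Path 1: N → G ← F
  G is a collider and G is conditioned on, which opens it — no node blocks this path, so it is active.
Path 2: N → G ← U ← F
  U is a chain here and U is conditioned on, so the path is blocked at U.
Because an active path exists, N and F are not d-separated.

No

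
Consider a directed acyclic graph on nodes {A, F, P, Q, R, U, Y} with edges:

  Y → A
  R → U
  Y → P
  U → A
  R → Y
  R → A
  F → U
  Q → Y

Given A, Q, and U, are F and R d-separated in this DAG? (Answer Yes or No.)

We examine all 3 paths between F and R:
Path 1: F → U → A ← Y ← R
  U is a chain here and U is conditioned on, so the path is blocked at U.
Path 2: F → U → A ← R
  U is a chain here and U is conditioned on, so the path is blocked at U.
Path 3: F → U ← R
  U is a collider and U is conditioned on, which opens it — no node blocks this path, so it is active.
Because an active path exists, F and R are not d-separated.

No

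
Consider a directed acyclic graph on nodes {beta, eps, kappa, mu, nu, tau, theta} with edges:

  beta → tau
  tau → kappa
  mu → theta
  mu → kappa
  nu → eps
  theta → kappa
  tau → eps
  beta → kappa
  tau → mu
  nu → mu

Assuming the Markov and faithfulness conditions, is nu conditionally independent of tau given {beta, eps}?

We examine all 6 paths between nu and tau:
Path 1: nu → eps ← tau
  eps is a collider and eps is conditioned on, which opens it — no node blocks this path, so it is active.
Path 2: nu → mu → theta → kappa ← tau
  kappa is a collider here and neither kappa nor any of its descendants is conditioned on, so the collider stays closed — the path is blocked at kappa.
Path 3: nu → mu → theta → kappa ← beta → tau
  kappa is a collider here and neither kappa nor any of its descendants is conditioned on, so the collider stays closed — the path is blocked at kappa.
Path 4: nu → mu → kappa ← tau
  kappa is a collider here and neither kappa nor any of its descendants is conditioned on, so the collider stays closed — the path is blocked at kappa.
Path 5: nu → mu → kappa ← beta → tau
  kappa is a collider here and neither kappa nor any of its descendants is conditioned on, so the collider stays closed — the path is blocked at kappa.
Path 6: nu → mu ← tau
  mu is a collider here and neither mu nor any of its descendants is conditioned on, so the collider stays closed — the path is blocked at mu.
Because an active path exists, nu and tau are not d-separated.

No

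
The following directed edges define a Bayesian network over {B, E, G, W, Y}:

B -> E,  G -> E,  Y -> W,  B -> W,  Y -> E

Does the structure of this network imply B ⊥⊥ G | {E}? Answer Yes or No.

No

We examine all 2 paths between B and G:
Path 1: B → W ← Y → E ← G
  W is a collider here and neither W nor any of its descendants is conditioned on, so the collider stays closed — the path is blocked at W.
Path 2: B → E ← G
  E is a collider and E is conditioned on, which opens it — no node blocks this path, so it is active.
Since the path B → E ← G is active, B and G are not d-separated given {E}.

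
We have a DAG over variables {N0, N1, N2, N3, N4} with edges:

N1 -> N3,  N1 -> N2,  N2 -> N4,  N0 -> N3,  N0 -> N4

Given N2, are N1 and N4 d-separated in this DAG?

There are 2 undirected paths between N1 and N4; checking each against the conditioning set {N2}:
Path 1: N1 → N2 → N4
  N2 is a chain here and N2 is conditioned on, so the path is blocked at N2.
Path 2: N1 → N3 ← N0 → N4
  N3 is a collider here and neither N3 nor any of its descendants is conditioned on, so the collider stays closed — the path is blocked at N3.
All paths are blocked; N1 ⊥ N4 | {N2} holds.

Yes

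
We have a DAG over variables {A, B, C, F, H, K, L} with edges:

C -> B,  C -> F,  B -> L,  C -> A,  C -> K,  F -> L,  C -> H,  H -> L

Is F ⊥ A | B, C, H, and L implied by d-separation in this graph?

Yes

There are 3 undirected paths between F and A; checking each against the conditioning set {B, C, H, L}:
  1. F → L ← B ← C → A — L:collider[open]; B:chain[blocks]; C:fork[blocks] ⇒ blocked
  2. F → L ← H ← C → A — L:collider[open]; H:chain[blocks]; C:fork[blocks] ⇒ blocked
  3. F ← C → A — C:fork[blocks] ⇒ blocked
All paths are blocked; F ⊥ A | {B, C, H, L} holds.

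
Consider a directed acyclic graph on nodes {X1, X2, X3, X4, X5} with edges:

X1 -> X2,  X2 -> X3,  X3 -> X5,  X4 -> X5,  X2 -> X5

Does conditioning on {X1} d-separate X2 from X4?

There are 2 undirected paths between X2 and X4; checking each against the conditioning set {X1}:
  1. X2 → X5 ← X4 — X5:collider[blocks] ⇒ blocked
  2. X2 → X3 → X5 ← X4 — X3:chain[open]; X5:collider[blocks] ⇒ blocked
Since every path is blocked, d-separation holds.

Yes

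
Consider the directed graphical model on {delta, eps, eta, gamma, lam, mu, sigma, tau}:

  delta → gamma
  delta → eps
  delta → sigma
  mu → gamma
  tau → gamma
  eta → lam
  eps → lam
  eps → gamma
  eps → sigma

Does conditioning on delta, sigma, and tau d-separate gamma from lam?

No

Enumerating the 3 paths from gamma to lam and testing each for blocking by {delta, sigma, tau}:
Path 1: gamma ← eps → lam
  eps is a fork and eps is not conditioned on — no node blocks this path, so it is active.
Path 2: gamma ← delta → eps → lam
  delta is a fork here and delta is conditioned on, so the path is blocked at delta.
Path 3: gamma ← delta → sigma ← eps → lam
  delta is a fork here and delta is conditioned on, so the path is blocked at delta.
At least one path is unblocked, so d-separation fails.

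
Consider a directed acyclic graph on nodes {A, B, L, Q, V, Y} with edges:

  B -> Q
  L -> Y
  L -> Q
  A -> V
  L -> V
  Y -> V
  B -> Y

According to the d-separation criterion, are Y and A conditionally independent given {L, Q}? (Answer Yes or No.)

We examine all 3 paths between Y and A:
Path 1: Y → V ← A
  V is a collider here and neither V nor any of its descendants is conditioned on, so the collider stays closed — the path is blocked at V.
Path 2: Y ← L → V ← A
  L is a fork here and L is conditioned on, so the path is blocked at L.
Path 3: Y ← B → Q ← L → V ← A
  L is a fork here and L is conditioned on, so the path is blocked at L.
Every path is blocked, so Y and A are d-separated given {L, Q}.

Yes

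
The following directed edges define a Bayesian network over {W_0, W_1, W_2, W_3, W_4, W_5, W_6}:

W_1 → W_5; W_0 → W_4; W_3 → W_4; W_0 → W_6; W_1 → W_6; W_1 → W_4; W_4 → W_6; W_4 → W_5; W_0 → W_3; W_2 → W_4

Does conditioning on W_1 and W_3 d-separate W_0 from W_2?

Yes — W_0 and W_2 are d-separated given {W_1, W_3}.

There are 5 undirected paths between W_0 and W_2; checking each against the conditioning set {W_1, W_3}:
  1. W_0 → W_4 ← W_2 — W_4:collider[blocks] ⇒ blocked
  2. W_0 → W_6 ← W_1 → W_4 ← W_2 — W_6:collider[blocks]; W_1:fork[blocks]; W_4:collider[blocks] ⇒ blocked
  3. W_0 → W_6 ← W_1 → W_5 ← W_4 ← W_2 — W_6:collider[blocks]; W_1:fork[blocks]; W_5:collider[blocks]; W_4:chain[open] ⇒ blocked
  4. W_0 → W_6 ← W_4 ← W_2 — W_6:collider[blocks]; W_4:chain[open] ⇒ blocked
  5. W_0 → W_3 → W_4 ← W_2 — W_3:chain[blocks]; W_4:collider[blocks] ⇒ blocked
Every path is blocked, so W_0 and W_2 are d-separated given {W_1, W_3}.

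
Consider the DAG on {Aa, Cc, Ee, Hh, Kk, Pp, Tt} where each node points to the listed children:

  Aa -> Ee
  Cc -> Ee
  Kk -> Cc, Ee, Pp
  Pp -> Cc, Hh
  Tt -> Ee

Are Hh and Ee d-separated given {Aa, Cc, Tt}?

No

We examine all 4 paths between Hh and Ee:
Path 1: Hh ← Pp → Cc ← Kk → Ee
  Pp is a fork and Pp is not conditioned on; Cc is a collider and Cc is conditioned on, which opens it; Kk is a fork and Kk is not conditioned on — no node blocks this path, so it is active.
Path 2: Hh ← Pp → Cc → Ee
  Cc is a chain here and Cc is conditioned on, so the path is blocked at Cc.
Path 3: Hh ← Pp ← Kk → Cc → Ee
  Cc is a chain here and Cc is conditioned on, so the path is blocked at Cc.
Path 4: Hh ← Pp ← Kk → Ee
  Pp is a chain and Pp is not conditioned on; Kk is a fork and Kk is not conditioned on — no node blocks this path, so it is active.
Since the path Hh ← Pp → Cc ← Kk → Ee is active, Hh and Ee are not d-separated given {Aa, Cc, Tt}.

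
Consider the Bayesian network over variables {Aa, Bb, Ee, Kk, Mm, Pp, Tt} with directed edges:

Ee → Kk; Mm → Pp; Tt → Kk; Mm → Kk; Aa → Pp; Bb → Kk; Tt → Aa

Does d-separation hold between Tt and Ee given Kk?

No

2 paths connect Tt and Ee; each must be blocked for d-separation to hold:
Path 1: Tt → Kk ← Ee
  Kk is a collider and Kk is conditioned on, which opens it — no node blocks this path, so it is active.
Path 2: Tt → Aa → Pp ← Mm → Kk ← Ee
  Pp is a collider here and neither Pp nor any of its descendants is conditioned on, so the collider stays closed — the path is blocked at Pp.
At least one path is unblocked, so d-separation fails.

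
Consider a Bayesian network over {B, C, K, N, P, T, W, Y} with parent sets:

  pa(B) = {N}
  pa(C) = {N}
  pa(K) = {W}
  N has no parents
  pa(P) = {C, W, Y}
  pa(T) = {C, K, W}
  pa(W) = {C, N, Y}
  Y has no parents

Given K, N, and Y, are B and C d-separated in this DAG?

6 paths connect B and C; each must be blocked for d-separation to hold:
Path 1: B ← N → W → K → T ← C
  N is a fork here and N is conditioned on, so the path is blocked at N.
Path 2: B ← N → W → P ← C
  N is a fork here and N is conditioned on, so the path is blocked at N.
Path 3: B ← N → W ← Y → P ← C
  N is a fork here and N is conditioned on, so the path is blocked at N.
Path 4: B ← N → W → T ← C
  N is a fork here and N is conditioned on, so the path is blocked at N.
Path 5: B ← N → W ← C
  N is a fork here and N is conditioned on, so the path is blocked at N.
Path 6: B ← N → C
  N is a fork here and N is conditioned on, so the path is blocked at N.
Every path is blocked, so B and C are d-separated given {K, N, Y}.

Yes — B and C are d-separated given {K, N, Y}.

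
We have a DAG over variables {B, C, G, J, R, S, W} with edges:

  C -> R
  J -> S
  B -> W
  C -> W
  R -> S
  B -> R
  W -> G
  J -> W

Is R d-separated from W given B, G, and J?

We examine all 3 paths between R and W:
Path 1: R ← B → W
  B is a fork here and B is conditioned on, so the path is blocked at B.
Path 2: R → S ← J → W
  S is a collider here and neither S nor any of its descendants is conditioned on, so the collider stays closed — the path is blocked at S.
Path 3: R ← C → W
  C is a fork and C is not conditioned on — no node blocks this path, so it is active.
At least one path is unblocked, so d-separation fails.

No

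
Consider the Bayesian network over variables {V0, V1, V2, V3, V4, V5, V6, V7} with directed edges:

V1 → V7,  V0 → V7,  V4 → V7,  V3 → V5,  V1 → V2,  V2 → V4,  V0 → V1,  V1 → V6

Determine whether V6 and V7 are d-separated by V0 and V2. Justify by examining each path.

We examine all 3 paths between V6 and V7:
  1. V6 ← V1 → V2 → V4 → V7 — V1:fork[open]; V2:chain[blocks]; V4:chain[open] ⇒ blocked
  2. V6 ← V1 → V7 — V1:fork[open] ⇒ active
  3. V6 ← V1 ← V0 → V7 — V1:chain[open]; V0:fork[blocks] ⇒ blocked
At least one path is unblocked, so d-separation fails.

No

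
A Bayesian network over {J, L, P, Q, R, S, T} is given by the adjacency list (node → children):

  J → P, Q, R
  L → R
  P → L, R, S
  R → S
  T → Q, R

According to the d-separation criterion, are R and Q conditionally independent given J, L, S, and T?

5 paths connect R and Q; each must be blocked for d-separation to hold:
Path 1: R ← P ← J → Q
  J is a fork here and J is conditioned on, so the path is blocked at J.
Path 2: R ← T → Q
  T is a fork here and T is conditioned on, so the path is blocked at T.
Path 3: R ← J → Q
  J is a fork here and J is conditioned on, so the path is blocked at J.
Path 4: R ← L ← P ← J → Q
  L is a chain here and L is conditioned on, so the path is blocked at L.
Path 5: R → S ← P ← J → Q
  J is a fork here and J is conditioned on, so the path is blocked at J.
All paths are blocked; R ⊥ Q | {J, L, S, T} holds.

Yes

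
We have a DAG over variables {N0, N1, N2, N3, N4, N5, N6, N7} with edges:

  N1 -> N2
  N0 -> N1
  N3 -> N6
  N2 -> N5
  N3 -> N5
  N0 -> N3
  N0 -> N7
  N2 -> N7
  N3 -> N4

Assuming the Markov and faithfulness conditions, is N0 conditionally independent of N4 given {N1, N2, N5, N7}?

No — N0 and N4 are not d-separated given {N1, N2, N5, N7}.

3 paths connect N0 and N4; each must be blocked for d-separation to hold:
  1. N0 → N1 → N2 → N5 ← N3 → N4 — N1:chain[blocks]; N2:chain[blocks]; N5:collider[open]; N3:fork[open] ⇒ blocked
  2. N0 → N3 → N4 — N3:chain[open] ⇒ active
  3. N0 → N7 ← N2 → N5 ← N3 → N4 — N7:collider[open]; N2:fork[blocks]; N5:collider[open]; N3:fork[open] ⇒ blocked
At least one path is unblocked, so d-separation fails.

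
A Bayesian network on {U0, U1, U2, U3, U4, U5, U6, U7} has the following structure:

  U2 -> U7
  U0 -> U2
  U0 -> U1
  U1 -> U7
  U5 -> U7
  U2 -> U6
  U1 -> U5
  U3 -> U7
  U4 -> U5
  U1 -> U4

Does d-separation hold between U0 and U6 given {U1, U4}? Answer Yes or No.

No

We examine all 4 paths between U0 and U6:
  1. U0 → U1 → U7 ← U2 → U6 — U1:chain[blocks]; U7:collider[blocks]; U2:fork[open] ⇒ blocked
  2. U0 → U1 → U5 → U7 ← U2 → U6 — U1:chain[blocks]; U5:chain[open]; U7:collider[blocks]; U2:fork[open] ⇒ blocked
  3. U0 → U1 → U4 → U5 → U7 ← U2 → U6 — U1:chain[blocks]; U4:chain[blocks]; U5:chain[open]; U7:collider[blocks]; U2:fork[open] ⇒ blocked
  4. U0 → U2 → U6 — U2:chain[open] ⇒ active
Since the path U0 → U2 → U6 is active, U0 and U6 are not d-separated given {U1, U4}.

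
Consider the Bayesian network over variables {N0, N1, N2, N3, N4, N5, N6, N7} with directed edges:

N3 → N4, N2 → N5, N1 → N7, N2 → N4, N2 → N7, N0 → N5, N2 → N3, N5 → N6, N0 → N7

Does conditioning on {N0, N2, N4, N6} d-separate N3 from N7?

Yes

There are 4 undirected paths between N3 and N7; checking each against the conditioning set {N0, N2, N4, N6}:
Path 1: N3 ← N2 → N7
  N2 is a fork here and N2 is conditioned on, so the path is blocked at N2.
Path 2: N3 ← N2 → N5 ← N0 → N7
  N2 is a fork here and N2 is conditioned on, so the path is blocked at N2.
Path 3: N3 → N4 ← N2 → N7
  N2 is a fork here and N2 is conditioned on, so the path is blocked at N2.
Path 4: N3 → N4 ← N2 → N5 ← N0 → N7
  N2 is a fork here and N2 is conditioned on, so the path is blocked at N2.
Since every path is blocked, d-separation holds.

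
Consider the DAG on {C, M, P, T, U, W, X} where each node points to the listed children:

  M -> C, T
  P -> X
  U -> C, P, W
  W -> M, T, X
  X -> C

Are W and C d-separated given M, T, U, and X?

Enumerating the 6 paths from W to C and testing each for blocking by {M, T, U, X}:
Path 1: W → X → C
  X is a chain here and X is conditioned on, so the path is blocked at X.
Path 2: W → X ← P ← U → C
  U is a fork here and U is conditioned on, so the path is blocked at U.
Path 3: W → M → C
  M is a chain here and M is conditioned on, so the path is blocked at M.
Path 4: W → T ← M → C
  M is a fork here and M is conditioned on, so the path is blocked at M.
Path 5: W ← U → C
  U is a fork here and U is conditioned on, so the path is blocked at U.
Path 6: W ← U → P → X → C
  U is a fork here and U is conditioned on, so the path is blocked at U.
Since every path is blocked, d-separation holds.

Yes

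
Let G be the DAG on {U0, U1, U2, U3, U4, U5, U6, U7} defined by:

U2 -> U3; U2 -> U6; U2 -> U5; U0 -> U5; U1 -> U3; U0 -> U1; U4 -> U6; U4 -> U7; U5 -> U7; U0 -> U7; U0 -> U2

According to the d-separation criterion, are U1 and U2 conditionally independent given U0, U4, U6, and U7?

Enumerating the 6 paths from U1 to U2 and testing each for blocking by {U0, U4, U6, U7}:
  1. U1 ← U0 → U7 ← U4 → U6 ← U2 — U0:fork[blocks]; U7:collider[open]; U4:fork[blocks]; U6:collider[open] ⇒ blocked
  2. U1 ← U0 → U7 ← U5 ← U2 — U0:fork[blocks]; U7:collider[open]; U5:chain[open] ⇒ blocked
  3. U1 ← U0 → U2 — U0:fork[blocks] ⇒ blocked
  4. U1 ← U0 → U5 → U7 ← U4 → U6 ← U2 — U0:fork[blocks]; U5:chain[open]; U7:collider[open]; U4:fork[blocks]; U6:collider[open] ⇒ blocked
  5. U1 ← U0 → U5 ← U2 — U0:fork[blocks]; U5:collider[open] ⇒ blocked
  6. U1 → U3 ← U2 — U3:collider[blocks] ⇒ blocked
Every path is blocked, so U1 and U2 are d-separated given {U0, U4, U6, U7}.

Yes — U1 and U2 are d-separated given {U0, U4, U6, U7}.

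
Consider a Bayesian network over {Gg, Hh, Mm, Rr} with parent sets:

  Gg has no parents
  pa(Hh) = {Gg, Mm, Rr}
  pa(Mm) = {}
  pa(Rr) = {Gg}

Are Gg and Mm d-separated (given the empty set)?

We examine all 2 paths between Gg and Mm:
Path 1: Gg → Hh ← Mm
  Hh is a collider here and neither Hh nor any of its descendants is conditioned on, so the collider stays closed — the path is blocked at Hh.
Path 2: Gg → Rr → Hh ← Mm
  Hh is a collider here and neither Hh nor any of its descendants is conditioned on, so the collider stays closed — the path is blocked at Hh.
Since every path is blocked, d-separation holds.

Yes — Gg and Mm are d-separated given ∅.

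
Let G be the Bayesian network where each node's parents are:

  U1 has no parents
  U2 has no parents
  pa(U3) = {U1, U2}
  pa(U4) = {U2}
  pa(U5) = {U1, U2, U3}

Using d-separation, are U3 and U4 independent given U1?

No — U3 and U4 are not d-separated given {U1}.

Enumerating the 3 paths from U3 to U4 and testing each for blocking by {U1}:
Path 1: U3 → U5 ← U2 → U4
  U5 is a collider here and neither U5 nor any of its descendants is conditioned on, so the collider stays closed — the path is blocked at U5.
Path 2: U3 ← U2 → U4
  U2 is a fork and U2 is not conditioned on — no node blocks this path, so it is active.
Path 3: U3 ← U1 → U5 ← U2 → U4
  U1 is a fork here and U1 is conditioned on, so the path is blocked at U1.
At least one path is unblocked, so d-separation fails.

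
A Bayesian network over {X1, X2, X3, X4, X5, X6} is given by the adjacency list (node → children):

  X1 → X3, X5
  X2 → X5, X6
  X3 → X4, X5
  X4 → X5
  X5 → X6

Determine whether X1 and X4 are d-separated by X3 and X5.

No

Enumerating the 4 paths from X1 to X4 and testing each for blocking by {X3, X5}:
Path 1: X1 → X5 ← X3 → X4
  X3 is a fork here and X3 is conditioned on, so the path is blocked at X3.
Path 2: X1 → X5 ← X4
  X5 is a collider and X5 is conditioned on, which opens it — no node blocks this path, so it is active.
Path 3: X1 → X3 → X5 ← X4
  X3 is a chain here and X3 is conditioned on, so the path is blocked at X3.
Path 4: X1 → X3 → X4
  X3 is a chain here and X3 is conditioned on, so the path is blocked at X3.
At least one path is unblocked, so d-separation fails.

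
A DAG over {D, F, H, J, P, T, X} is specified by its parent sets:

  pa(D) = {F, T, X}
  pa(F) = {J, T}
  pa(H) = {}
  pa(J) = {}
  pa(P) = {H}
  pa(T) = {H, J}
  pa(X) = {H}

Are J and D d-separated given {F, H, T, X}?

Yes — J and D are d-separated given {F, H, T, X}.

There are 6 undirected paths between J and D; checking each against the conditioning set {F, H, T, X}:
Path 1: J → F ← T ← H → X → D
  T is a chain here and T is conditioned on, so the path is blocked at T.
Path 2: J → F ← T → D
  T is a fork here and T is conditioned on, so the path is blocked at T.
Path 3: J → F → D
  F is a chain here and F is conditioned on, so the path is blocked at F.
Path 4: J → T → F → D
  T is a chain here and T is conditioned on, so the path is blocked at T.
Path 5: J → T ← H → X → D
  H is a fork here and H is conditioned on, so the path is blocked at H.
Path 6: J → T → D
  T is a chain here and T is conditioned on, so the path is blocked at T.
Since every path is blocked, d-separation holds.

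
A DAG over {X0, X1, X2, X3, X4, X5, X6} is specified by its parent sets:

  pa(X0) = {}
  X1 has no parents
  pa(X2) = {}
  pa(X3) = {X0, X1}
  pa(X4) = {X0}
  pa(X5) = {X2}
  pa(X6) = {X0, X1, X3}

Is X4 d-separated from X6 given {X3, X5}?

No — X4 and X6 are not d-separated given {X3, X5}.

We examine all 3 paths between X4 and X6:
Path 1: X4 ← X0 → X6
  X0 is a fork and X0 is not conditioned on — no node blocks this path, so it is active.
Path 2: X4 ← X0 → X3 ← X1 → X6
  X0 is a fork and X0 is not conditioned on; X3 is a collider and X3 is conditioned on, which opens it; X1 is a fork and X1 is not conditioned on — no node blocks this path, so it is active.
Path 3: X4 ← X0 → X3 → X6
  X3 is a chain here and X3 is conditioned on, so the path is blocked at X3.
At least one path is unblocked, so d-separation fails.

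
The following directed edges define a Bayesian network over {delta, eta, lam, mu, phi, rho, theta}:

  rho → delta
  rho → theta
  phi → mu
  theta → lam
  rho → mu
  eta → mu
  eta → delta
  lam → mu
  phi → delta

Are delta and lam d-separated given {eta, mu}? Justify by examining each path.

There are 6 undirected paths between delta and lam; checking each against the conditioning set {eta, mu}:
Path 1: delta ← rho → mu ← lam
  rho is a fork and rho is not conditioned on; mu is a collider and mu is conditioned on, which opens it — no node blocks this path, so it is active.
Path 2: delta ← rho → theta → lam
  rho is a fork and rho is not conditioned on; theta is a chain and theta is not conditioned on — no node blocks this path, so it is active.
Path 3: delta ← phi → mu ← lam
  phi is a fork and phi is not conditioned on; mu is a collider and mu is conditioned on, which opens it — no node blocks this path, so it is active.
Path 4: delta ← phi → mu ← rho → theta → lam
  phi is a fork and phi is not conditioned on; mu is a collider and mu is conditioned on, which opens it; rho is a fork and rho is not conditioned on; theta is a chain and theta is not conditioned on — no node blocks this path, so it is active.
Path 5: delta ← eta → mu ← lam
  eta is a fork here and eta is conditioned on, so the path is blocked at eta.
Path 6: delta ← eta → mu ← rho → theta → lam
  eta is a fork here and eta is conditioned on, so the path is blocked at eta.
At least one path is unblocked, so d-separation fails.

No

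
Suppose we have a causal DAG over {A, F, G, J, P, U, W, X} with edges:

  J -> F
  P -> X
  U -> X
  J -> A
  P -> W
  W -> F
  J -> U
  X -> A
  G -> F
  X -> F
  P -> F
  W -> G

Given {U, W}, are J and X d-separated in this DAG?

Yes — J and X are d-separated given {U, W}.

We examine all 6 paths between J and X:
Path 1: J → F ← G ← W ← P → X
  F is a collider here and neither F nor any of its descendants is conditioned on, so the collider stays closed — the path is blocked at F.
Path 2: J → F ← W ← P → X
  F is a collider here and neither F nor any of its descendants is conditioned on, so the collider stays closed — the path is blocked at F.
Path 3: J → F ← X
  F is a collider here and neither F nor any of its descendants is conditioned on, so the collider stays closed — the path is blocked at F.
Path 4: J → F ← P → X
  F is a collider here and neither F nor any of its descendants is conditioned on, so the collider stays closed — the path is blocked at F.
Path 5: J → U → X
  U is a chain here and U is conditioned on, so the path is blocked at U.
Path 6: J → A ← X
  A is a collider here and neither A nor any of its descendants is conditioned on, so the collider stays closed — the path is blocked at A.
Every path is blocked, so J and X are d-separated given {U, W}.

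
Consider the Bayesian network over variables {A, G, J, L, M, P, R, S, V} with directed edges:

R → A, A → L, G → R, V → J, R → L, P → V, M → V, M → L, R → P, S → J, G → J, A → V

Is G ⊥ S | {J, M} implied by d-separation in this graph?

No — G and S are not d-separated given {J, M}.

Enumerating the 6 paths from G to S and testing each for blocking by {J, M}:
  1. G → J ← S — J:collider[open] ⇒ active
  2. G → R → A → V → J ← S — R:chain[open]; A:chain[open]; V:chain[open]; J:collider[open] ⇒ active
  3. G → R → A → L ← M → V → J ← S — R:chain[open]; A:chain[open]; L:collider[blocks]; M:fork[blocks]; V:chain[open]; J:collider[open] ⇒ blocked
  4. G → R → L ← A → V → J ← S — R:chain[open]; L:collider[blocks]; A:fork[open]; V:chain[open]; J:collider[open] ⇒ blocked
  5. G → R → L ← M → V → J ← S — R:chain[open]; L:collider[blocks]; M:fork[blocks]; V:chain[open]; J:collider[open] ⇒ blocked
  6. G → R → P → V → J ← S — R:chain[open]; P:chain[open]; V:chain[open]; J:collider[open] ⇒ active
Since the path G → J ← S is active, G and S are not d-separated given {J, M}.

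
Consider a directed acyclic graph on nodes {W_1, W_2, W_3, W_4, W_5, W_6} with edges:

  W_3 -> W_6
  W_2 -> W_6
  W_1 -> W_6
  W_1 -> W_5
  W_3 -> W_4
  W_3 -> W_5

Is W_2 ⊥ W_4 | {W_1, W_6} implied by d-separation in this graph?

There are 2 undirected paths between W_2 and W_4; checking each against the conditioning set {W_1, W_6}:
Path 1: W_2 → W_6 ← W_3 → W_4
  W_6 is a collider and W_6 is conditioned on, which opens it; W_3 is a fork and W_3 is not conditioned on — no node blocks this path, so it is active.
Path 2: W_2 → W_6 ← W_1 → W_5 ← W_3 → W_4
  W_1 is a fork here and W_1 is conditioned on, so the path is blocked at W_1.
Since the path W_2 → W_6 ← W_3 → W_4 is active, W_2 and W_4 are not d-separated given {W_1, W_6}.

No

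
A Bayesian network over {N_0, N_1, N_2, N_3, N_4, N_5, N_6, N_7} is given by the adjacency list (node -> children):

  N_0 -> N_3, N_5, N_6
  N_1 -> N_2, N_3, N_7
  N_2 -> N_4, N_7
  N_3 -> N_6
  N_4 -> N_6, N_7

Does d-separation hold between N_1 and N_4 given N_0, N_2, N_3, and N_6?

Yes

6 paths connect N_1 and N_4; each must be blocked for d-separation to hold:
  1. N_1 → N_3 ← N_0 → N_6 ← N_4 — N_3:collider[open]; N_0:fork[blocks]; N_6:collider[open] ⇒ blocked
  2. N_1 → N_3 → N_6 ← N_4 — N_3:chain[blocks]; N_6:collider[open] ⇒ blocked
  3. N_1 → N_2 → N_7 ← N_4 — N_2:chain[blocks]; N_7:collider[blocks] ⇒ blocked
  4. N_1 → N_2 → N_4 — N_2:chain[blocks] ⇒ blocked
  5. N_1 → N_7 ← N_2 → N_4 — N_7:collider[blocks]; N_2:fork[blocks] ⇒ blocked
  6. N_1 → N_7 ← N_4 — N_7:collider[blocks] ⇒ blocked
Since every path is blocked, d-separation holds.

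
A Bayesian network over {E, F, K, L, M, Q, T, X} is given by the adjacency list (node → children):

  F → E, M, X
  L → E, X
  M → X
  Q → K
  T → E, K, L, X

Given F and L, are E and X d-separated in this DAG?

We examine all 6 paths between E and X:
Path 1: E ← T → X
  T is a fork and T is not conditioned on — no node blocks this path, so it is active.
Path 2: E ← T → L → X
  L is a chain here and L is conditioned on, so the path is blocked at L.
Path 3: E ← F → X
  F is a fork here and F is conditioned on, so the path is blocked at F.
Path 4: E ← F → M → X
  F is a fork here and F is conditioned on, so the path is blocked at F.
Path 5: E ← L ← T → X
  L is a chain here and L is conditioned on, so the path is blocked at L.
Path 6: E ← L → X
  L is a fork here and L is conditioned on, so the path is blocked at L.
Since the path E ← T → X is active, E and X are not d-separated given {F, L}.

No — E and X are not d-separated given {F, L}.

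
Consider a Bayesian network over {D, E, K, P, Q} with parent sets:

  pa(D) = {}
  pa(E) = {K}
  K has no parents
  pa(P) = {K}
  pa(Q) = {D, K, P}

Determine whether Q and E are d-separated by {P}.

2 paths connect Q and E; each must be blocked for d-separation to hold:
Path 1: Q ← P ← K → E
  P is a chain here and P is conditioned on, so the path is blocked at P.
Path 2: Q ← K → E
  K is a fork and K is not conditioned on — no node blocks this path, so it is active.
Because an active path exists, Q and E are not d-separated.

No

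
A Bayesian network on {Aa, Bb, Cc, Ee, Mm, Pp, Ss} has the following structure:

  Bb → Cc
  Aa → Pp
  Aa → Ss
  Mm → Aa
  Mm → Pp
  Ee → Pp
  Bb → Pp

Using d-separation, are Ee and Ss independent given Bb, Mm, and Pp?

We examine all 2 paths between Ee and Ss:
Path 1: Ee → Pp ← Mm → Aa → Ss
  Mm is a fork here and Mm is conditioned on, so the path is blocked at Mm.
Path 2: Ee → Pp ← Aa → Ss
  Pp is a collider and Pp is conditioned on, which opens it; Aa is a fork and Aa is not conditioned on — no node blocks this path, so it is active.
Because an active path exists, Ee and Ss are not d-separated.

No — Ee and Ss are not d-separated given {Bb, Mm, Pp}.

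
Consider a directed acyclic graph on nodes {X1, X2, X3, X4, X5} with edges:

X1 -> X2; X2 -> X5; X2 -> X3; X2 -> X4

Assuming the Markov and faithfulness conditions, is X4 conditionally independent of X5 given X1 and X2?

Only one path connects X4 and X5:
  1. X4 ← X2 → X5 — X2:fork[blocks] ⇒ blocked
Since every path is blocked, d-separation holds.

Yes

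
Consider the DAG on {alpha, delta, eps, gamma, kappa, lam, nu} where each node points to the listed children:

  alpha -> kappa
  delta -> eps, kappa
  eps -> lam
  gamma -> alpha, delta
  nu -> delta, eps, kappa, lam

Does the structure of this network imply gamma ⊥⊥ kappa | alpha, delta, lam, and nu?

There are 5 undirected paths between gamma and kappa; checking each against the conditioning set {alpha, delta, lam, nu}:
  1. gamma → delta → kappa — delta:chain[blocks] ⇒ blocked
  2. gamma → delta → eps ← nu → kappa — delta:chain[blocks]; eps:collider[open]; nu:fork[blocks] ⇒ blocked
  3. gamma → delta → eps → lam ← nu → kappa — delta:chain[blocks]; eps:chain[open]; lam:collider[open]; nu:fork[blocks] ⇒ blocked
  4. gamma → delta ← nu → kappa — delta:collider[open]; nu:fork[blocks] ⇒ blocked
  5. gamma → alpha → kappa — alpha:chain[blocks] ⇒ blocked
All paths are blocked; gamma ⊥ kappa | {alpha, delta, lam, nu} holds.

Yes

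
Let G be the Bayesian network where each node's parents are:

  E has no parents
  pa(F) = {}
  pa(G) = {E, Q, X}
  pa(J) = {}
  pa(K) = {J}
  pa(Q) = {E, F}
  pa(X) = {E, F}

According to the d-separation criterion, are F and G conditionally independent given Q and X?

6 paths connect F and G; each must be blocked for d-separation to hold:
Path 1: F → Q ← E → X → G
  X is a chain here and X is conditioned on, so the path is blocked at X.
Path 2: F → Q ← E → G
  Q is a collider and Q is conditioned on, which opens it; E is a fork and E is not conditioned on — no node blocks this path, so it is active.
Path 3: F → Q → G
  Q is a chain here and Q is conditioned on, so the path is blocked at Q.
Path 4: F → X ← E → Q → G
  Q is a chain here and Q is conditioned on, so the path is blocked at Q.
Path 5: F → X ← E → G
  X is a collider and X is conditioned on, which opens it; E is a fork and E is not conditioned on — no node blocks this path, so it is active.
Path 6: F → X → G
  X is a chain here and X is conditioned on, so the path is blocked at X.
Since the path F → Q ← E → G is active, F and G are not d-separated given {Q, X}.

No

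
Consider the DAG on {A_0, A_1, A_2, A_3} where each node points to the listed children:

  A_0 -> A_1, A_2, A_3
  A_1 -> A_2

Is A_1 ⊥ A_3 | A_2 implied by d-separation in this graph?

2 paths connect A_1 and A_3; each must be blocked for d-separation to hold:
Path 1: A_1 ← A_0 → A_3
  A_0 is a fork and A_0 is not conditioned on — no node blocks this path, so it is active.
Path 2: A_1 → A_2 ← A_0 → A_3
  A_2 is a collider and A_2 is conditioned on, which opens it; A_0 is a fork and A_0 is not conditioned on — no node blocks this path, so it is active.
Because an active path exists, A_1 and A_3 are not d-separated.

No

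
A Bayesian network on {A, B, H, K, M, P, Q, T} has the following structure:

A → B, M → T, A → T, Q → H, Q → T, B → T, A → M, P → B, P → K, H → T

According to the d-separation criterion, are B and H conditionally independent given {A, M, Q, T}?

No

6 paths connect B and H; each must be blocked for d-separation to hold:
  1. B → T ← H — T:collider[open] ⇒ active
  2. B → T ← Q → H — T:collider[open]; Q:fork[blocks] ⇒ blocked
  3. B ← A → T ← H — A:fork[blocks]; T:collider[open] ⇒ blocked
  4. B ← A → T ← Q → H — A:fork[blocks]; T:collider[open]; Q:fork[blocks] ⇒ blocked
  5. B ← A → M → T ← H — A:fork[blocks]; M:chain[blocks]; T:collider[open] ⇒ blocked
  6. B ← A → M → T ← Q → H — A:fork[blocks]; M:chain[blocks]; T:collider[open]; Q:fork[blocks] ⇒ blocked
Because an active path exists, B and H are not d-separated.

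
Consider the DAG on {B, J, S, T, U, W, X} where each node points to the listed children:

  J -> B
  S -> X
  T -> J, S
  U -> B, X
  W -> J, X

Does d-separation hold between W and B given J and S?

There are 4 undirected paths between W and B; checking each against the conditioning set {J, S}:
  1. W → J → B — J:chain[blocks] ⇒ blocked
  2. W → J ← T → S → X ← U → B — J:collider[open]; T:fork[open]; S:chain[blocks]; X:collider[blocks]; U:fork[open] ⇒ blocked
  3. W → X ← U → B — X:collider[blocks]; U:fork[open] ⇒ blocked
  4. W → X ← S ← T → J → B — X:collider[blocks]; S:chain[blocks]; T:fork[open]; J:chain[blocks] ⇒ blocked
Every path is blocked, so W and B are d-separated given {J, S}.

Yes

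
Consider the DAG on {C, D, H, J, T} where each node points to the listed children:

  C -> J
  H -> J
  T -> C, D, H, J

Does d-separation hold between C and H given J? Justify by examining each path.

No

Enumerating the 4 paths from C to H and testing each for blocking by {J}:
Path 1: C ← T → H
  T is a fork and T is not conditioned on — no node blocks this path, so it is active.
Path 2: C ← T → J ← H
  T is a fork and T is not conditioned on; J is a collider and J is conditioned on, which opens it — no node blocks this path, so it is active.
Path 3: C → J ← T → H
  J is a collider and J is conditioned on, which opens it; T is a fork and T is not conditioned on — no node blocks this path, so it is active.
Path 4: C → J ← H
  J is a collider and J is conditioned on, which opens it — no node blocks this path, so it is active.
At least one path is unblocked, so d-separation fails.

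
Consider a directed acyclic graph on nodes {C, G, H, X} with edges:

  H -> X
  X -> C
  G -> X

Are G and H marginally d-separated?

Only one path connects G and H:
  1. G → X ← H — X:collider[blocks] ⇒ blocked
Since every path is blocked, d-separation holds.

Yes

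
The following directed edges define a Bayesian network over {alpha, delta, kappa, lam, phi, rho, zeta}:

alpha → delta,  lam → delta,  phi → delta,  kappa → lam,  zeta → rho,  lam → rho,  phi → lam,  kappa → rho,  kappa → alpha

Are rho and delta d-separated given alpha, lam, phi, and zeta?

Yes — rho and delta are d-separated given {alpha, lam, phi, zeta}.

Enumerating the 6 paths from rho to delta and testing each for blocking by {alpha, lam, phi, zeta}:
Path 1: rho ← kappa → alpha → delta
  alpha is a chain here and alpha is conditioned on, so the path is blocked at alpha.
Path 2: rho ← kappa → lam ← phi → delta
  phi is a fork here and phi is conditioned on, so the path is blocked at phi.
Path 3: rho ← kappa → lam → delta
  lam is a chain here and lam is conditioned on, so the path is blocked at lam.
Path 4: rho ← lam ← kappa → alpha → delta
  lam is a chain here and lam is conditioned on, so the path is blocked at lam.
Path 5: rho ← lam ← phi → delta
  lam is a chain here and lam is conditioned on, so the path is blocked at lam.
Path 6: rho ← lam → delta
  lam is a fork here and lam is conditioned on, so the path is blocked at lam.
Every path is blocked, so rho and delta are d-separated given {alpha, lam, phi, zeta}.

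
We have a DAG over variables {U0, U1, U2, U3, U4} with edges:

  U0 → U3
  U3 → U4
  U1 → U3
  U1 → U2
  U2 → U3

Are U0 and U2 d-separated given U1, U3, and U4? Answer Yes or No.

We examine all 2 paths between U0 and U2:
Path 1: U0 → U3 ← U2
  U3 is a collider and U3 is conditioned on, which opens it — no node blocks this path, so it is active.
Path 2: U0 → U3 ← U1 → U2
  U1 is a fork here and U1 is conditioned on, so the path is blocked at U1.
At least one path is unblocked, so d-separation fails.

No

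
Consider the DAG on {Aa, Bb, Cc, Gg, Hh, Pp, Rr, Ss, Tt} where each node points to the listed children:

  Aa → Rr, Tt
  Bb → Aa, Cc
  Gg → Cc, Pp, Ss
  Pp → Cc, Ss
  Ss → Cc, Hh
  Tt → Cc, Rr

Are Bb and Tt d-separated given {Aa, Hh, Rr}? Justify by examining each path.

Yes

We examine all 3 paths between Bb and Tt:
Path 1: Bb → Aa → Tt
  Aa is a chain here and Aa is conditioned on, so the path is blocked at Aa.
Path 2: Bb → Aa → Rr ← Tt
  Aa is a chain here and Aa is conditioned on, so the path is blocked at Aa.
Path 3: Bb → Cc ← Tt
  Cc is a collider here and neither Cc nor any of its descendants is conditioned on, so the collider stays closed — the path is blocked at Cc.
Since every path is blocked, d-separation holds.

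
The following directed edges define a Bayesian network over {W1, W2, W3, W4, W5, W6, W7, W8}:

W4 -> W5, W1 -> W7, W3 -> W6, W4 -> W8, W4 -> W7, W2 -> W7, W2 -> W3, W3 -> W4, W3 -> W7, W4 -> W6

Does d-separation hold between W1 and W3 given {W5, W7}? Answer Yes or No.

No

Enumerating the 4 paths from W1 to W3 and testing each for blocking by {W5, W7}:
Path 1: W1 → W7 ← W4 → W6 ← W3
  W6 is a collider here and neither W6 nor any of its descendants is conditioned on, so the collider stays closed — the path is blocked at W6.
Path 2: W1 → W7 ← W4 ← W3
  W7 is a collider and W7 is conditioned on, which opens it; W4 is a chain and W4 is not conditioned on — no node blocks this path, so it is active.
Path 3: W1 → W7 ← W3
  W7 is a collider and W7 is conditioned on, which opens it — no node blocks this path, so it is active.
Path 4: W1 → W7 ← W2 → W3
  W7 is a collider and W7 is conditioned on, which opens it; W2 is a fork and W2 is not conditioned on — no node blocks this path, so it is active.
Since the path W1 → W7 ← W4 ← W3 is active, W1 and W3 are not d-separated given {W5, W7}.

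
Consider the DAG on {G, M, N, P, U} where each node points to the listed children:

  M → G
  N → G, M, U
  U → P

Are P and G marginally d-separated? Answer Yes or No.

There are 2 undirected paths between P and G; checking each against the conditioning set ∅:
Path 1: P ← U ← N → M → G
  U is a chain and U is not conditioned on; N is a fork and N is not conditioned on; M is a chain and M is not conditioned on — no node blocks this path, so it is active.
Path 2: P ← U ← N → G
  U is a chain and U is not conditioned on; N is a fork and N is not conditioned on — no node blocks this path, so it is active.
Because an active path exists, P and G are not d-separated.

No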